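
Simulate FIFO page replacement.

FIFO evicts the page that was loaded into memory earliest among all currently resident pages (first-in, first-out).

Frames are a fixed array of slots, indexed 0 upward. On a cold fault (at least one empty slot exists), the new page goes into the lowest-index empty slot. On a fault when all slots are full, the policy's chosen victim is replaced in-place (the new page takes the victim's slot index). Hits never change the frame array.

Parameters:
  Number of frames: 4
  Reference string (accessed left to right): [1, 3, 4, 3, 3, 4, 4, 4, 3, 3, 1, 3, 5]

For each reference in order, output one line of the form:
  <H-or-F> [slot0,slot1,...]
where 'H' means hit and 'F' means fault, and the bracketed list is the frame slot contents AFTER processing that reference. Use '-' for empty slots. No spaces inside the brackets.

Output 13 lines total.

F [1,-,-,-]
F [1,3,-,-]
F [1,3,4,-]
H [1,3,4,-]
H [1,3,4,-]
H [1,3,4,-]
H [1,3,4,-]
H [1,3,4,-]
H [1,3,4,-]
H [1,3,4,-]
H [1,3,4,-]
H [1,3,4,-]
F [1,3,4,5]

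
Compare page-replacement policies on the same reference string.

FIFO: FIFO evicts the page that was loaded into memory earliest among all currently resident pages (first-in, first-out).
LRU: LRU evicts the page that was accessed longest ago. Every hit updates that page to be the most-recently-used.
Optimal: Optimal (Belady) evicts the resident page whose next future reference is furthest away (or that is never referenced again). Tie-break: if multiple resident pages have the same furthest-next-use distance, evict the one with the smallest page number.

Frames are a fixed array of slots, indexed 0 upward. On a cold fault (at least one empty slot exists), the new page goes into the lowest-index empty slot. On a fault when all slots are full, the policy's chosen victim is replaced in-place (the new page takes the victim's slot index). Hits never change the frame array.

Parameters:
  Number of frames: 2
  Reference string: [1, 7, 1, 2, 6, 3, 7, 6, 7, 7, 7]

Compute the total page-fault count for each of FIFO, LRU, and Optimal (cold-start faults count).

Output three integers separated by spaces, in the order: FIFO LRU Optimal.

Answer: 7 7 6

Derivation:
--- FIFO ---
  step 0: ref 1 -> FAULT, frames=[1,-] (faults so far: 1)
  step 1: ref 7 -> FAULT, frames=[1,7] (faults so far: 2)
  step 2: ref 1 -> HIT, frames=[1,7] (faults so far: 2)
  step 3: ref 2 -> FAULT, evict 1, frames=[2,7] (faults so far: 3)
  step 4: ref 6 -> FAULT, evict 7, frames=[2,6] (faults so far: 4)
  step 5: ref 3 -> FAULT, evict 2, frames=[3,6] (faults so far: 5)
  step 6: ref 7 -> FAULT, evict 6, frames=[3,7] (faults so far: 6)
  step 7: ref 6 -> FAULT, evict 3, frames=[6,7] (faults so far: 7)
  step 8: ref 7 -> HIT, frames=[6,7] (faults so far: 7)
  step 9: ref 7 -> HIT, frames=[6,7] (faults so far: 7)
  step 10: ref 7 -> HIT, frames=[6,7] (faults so far: 7)
  FIFO total faults: 7
--- LRU ---
  step 0: ref 1 -> FAULT, frames=[1,-] (faults so far: 1)
  step 1: ref 7 -> FAULT, frames=[1,7] (faults so far: 2)
  step 2: ref 1 -> HIT, frames=[1,7] (faults so far: 2)
  step 3: ref 2 -> FAULT, evict 7, frames=[1,2] (faults so far: 3)
  step 4: ref 6 -> FAULT, evict 1, frames=[6,2] (faults so far: 4)
  step 5: ref 3 -> FAULT, evict 2, frames=[6,3] (faults so far: 5)
  step 6: ref 7 -> FAULT, evict 6, frames=[7,3] (faults so far: 6)
  step 7: ref 6 -> FAULT, evict 3, frames=[7,6] (faults so far: 7)
  step 8: ref 7 -> HIT, frames=[7,6] (faults so far: 7)
  step 9: ref 7 -> HIT, frames=[7,6] (faults so far: 7)
  step 10: ref 7 -> HIT, frames=[7,6] (faults so far: 7)
  LRU total faults: 7
--- Optimal ---
  step 0: ref 1 -> FAULT, frames=[1,-] (faults so far: 1)
  step 1: ref 7 -> FAULT, frames=[1,7] (faults so far: 2)
  step 2: ref 1 -> HIT, frames=[1,7] (faults so far: 2)
  step 3: ref 2 -> FAULT, evict 1, frames=[2,7] (faults so far: 3)
  step 4: ref 6 -> FAULT, evict 2, frames=[6,7] (faults so far: 4)
  step 5: ref 3 -> FAULT, evict 6, frames=[3,7] (faults so far: 5)
  step 6: ref 7 -> HIT, frames=[3,7] (faults so far: 5)
  step 7: ref 6 -> FAULT, evict 3, frames=[6,7] (faults so far: 6)
  step 8: ref 7 -> HIT, frames=[6,7] (faults so far: 6)
  step 9: ref 7 -> HIT, frames=[6,7] (faults so far: 6)
  step 10: ref 7 -> HIT, frames=[6,7] (faults so far: 6)
  Optimal total faults: 6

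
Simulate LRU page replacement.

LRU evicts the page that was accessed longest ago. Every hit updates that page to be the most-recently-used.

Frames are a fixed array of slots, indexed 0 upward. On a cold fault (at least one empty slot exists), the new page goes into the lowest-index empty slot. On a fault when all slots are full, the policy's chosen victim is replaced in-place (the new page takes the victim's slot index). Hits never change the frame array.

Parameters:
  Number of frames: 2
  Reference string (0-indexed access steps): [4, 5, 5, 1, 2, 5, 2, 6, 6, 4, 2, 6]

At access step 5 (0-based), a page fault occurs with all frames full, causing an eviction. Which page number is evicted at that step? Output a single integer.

Step 0: ref 4 -> FAULT, frames=[4,-]
Step 1: ref 5 -> FAULT, frames=[4,5]
Step 2: ref 5 -> HIT, frames=[4,5]
Step 3: ref 1 -> FAULT, evict 4, frames=[1,5]
Step 4: ref 2 -> FAULT, evict 5, frames=[1,2]
Step 5: ref 5 -> FAULT, evict 1, frames=[5,2]
At step 5: evicted page 1

Answer: 1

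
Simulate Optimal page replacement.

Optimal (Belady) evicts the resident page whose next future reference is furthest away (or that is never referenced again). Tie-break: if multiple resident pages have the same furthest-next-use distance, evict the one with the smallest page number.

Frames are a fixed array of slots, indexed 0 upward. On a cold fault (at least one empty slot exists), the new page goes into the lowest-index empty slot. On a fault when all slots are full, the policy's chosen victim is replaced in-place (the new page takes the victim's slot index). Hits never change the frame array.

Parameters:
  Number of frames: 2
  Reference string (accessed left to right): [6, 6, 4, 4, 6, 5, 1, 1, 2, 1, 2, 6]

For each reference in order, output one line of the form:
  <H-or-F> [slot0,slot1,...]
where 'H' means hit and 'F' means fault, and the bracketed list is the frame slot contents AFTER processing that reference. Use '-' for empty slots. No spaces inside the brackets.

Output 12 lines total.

F [6,-]
H [6,-]
F [6,4]
H [6,4]
H [6,4]
F [6,5]
F [6,1]
H [6,1]
F [2,1]
H [2,1]
H [2,1]
F [2,6]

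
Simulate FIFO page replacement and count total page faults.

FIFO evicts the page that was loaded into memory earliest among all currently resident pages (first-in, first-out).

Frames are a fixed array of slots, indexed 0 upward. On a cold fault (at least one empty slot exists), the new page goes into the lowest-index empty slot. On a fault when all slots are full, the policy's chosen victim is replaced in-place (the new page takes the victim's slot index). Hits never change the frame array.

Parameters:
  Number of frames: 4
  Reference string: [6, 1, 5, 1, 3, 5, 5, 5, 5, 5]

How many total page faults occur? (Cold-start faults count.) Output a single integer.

Answer: 4

Derivation:
Step 0: ref 6 → FAULT, frames=[6,-,-,-]
Step 1: ref 1 → FAULT, frames=[6,1,-,-]
Step 2: ref 5 → FAULT, frames=[6,1,5,-]
Step 3: ref 1 → HIT, frames=[6,1,5,-]
Step 4: ref 3 → FAULT, frames=[6,1,5,3]
Step 5: ref 5 → HIT, frames=[6,1,5,3]
Step 6: ref 5 → HIT, frames=[6,1,5,3]
Step 7: ref 5 → HIT, frames=[6,1,5,3]
Step 8: ref 5 → HIT, frames=[6,1,5,3]
Step 9: ref 5 → HIT, frames=[6,1,5,3]
Total faults: 4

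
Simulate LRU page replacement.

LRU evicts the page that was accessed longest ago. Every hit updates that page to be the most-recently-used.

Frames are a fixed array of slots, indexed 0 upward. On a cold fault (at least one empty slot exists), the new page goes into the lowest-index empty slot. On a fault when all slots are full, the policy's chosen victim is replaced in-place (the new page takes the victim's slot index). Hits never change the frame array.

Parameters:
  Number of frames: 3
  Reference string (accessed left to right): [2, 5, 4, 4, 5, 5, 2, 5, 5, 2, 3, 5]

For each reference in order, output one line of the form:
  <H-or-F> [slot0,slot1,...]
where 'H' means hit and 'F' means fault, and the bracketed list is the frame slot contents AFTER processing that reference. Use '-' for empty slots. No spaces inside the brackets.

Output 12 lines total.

F [2,-,-]
F [2,5,-]
F [2,5,4]
H [2,5,4]
H [2,5,4]
H [2,5,4]
H [2,5,4]
H [2,5,4]
H [2,5,4]
H [2,5,4]
F [2,5,3]
H [2,5,3]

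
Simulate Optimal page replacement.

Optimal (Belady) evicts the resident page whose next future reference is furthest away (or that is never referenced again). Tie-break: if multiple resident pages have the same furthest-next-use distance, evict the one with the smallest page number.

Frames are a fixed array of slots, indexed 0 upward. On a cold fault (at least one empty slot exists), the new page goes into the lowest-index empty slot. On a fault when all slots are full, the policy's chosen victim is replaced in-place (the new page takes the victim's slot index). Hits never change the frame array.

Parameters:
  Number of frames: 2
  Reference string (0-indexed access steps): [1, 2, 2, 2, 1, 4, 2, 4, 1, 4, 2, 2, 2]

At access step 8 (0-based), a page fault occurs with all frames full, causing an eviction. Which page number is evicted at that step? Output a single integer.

Answer: 2

Derivation:
Step 0: ref 1 -> FAULT, frames=[1,-]
Step 1: ref 2 -> FAULT, frames=[1,2]
Step 2: ref 2 -> HIT, frames=[1,2]
Step 3: ref 2 -> HIT, frames=[1,2]
Step 4: ref 1 -> HIT, frames=[1,2]
Step 5: ref 4 -> FAULT, evict 1, frames=[4,2]
Step 6: ref 2 -> HIT, frames=[4,2]
Step 7: ref 4 -> HIT, frames=[4,2]
Step 8: ref 1 -> FAULT, evict 2, frames=[4,1]
At step 8: evicted page 2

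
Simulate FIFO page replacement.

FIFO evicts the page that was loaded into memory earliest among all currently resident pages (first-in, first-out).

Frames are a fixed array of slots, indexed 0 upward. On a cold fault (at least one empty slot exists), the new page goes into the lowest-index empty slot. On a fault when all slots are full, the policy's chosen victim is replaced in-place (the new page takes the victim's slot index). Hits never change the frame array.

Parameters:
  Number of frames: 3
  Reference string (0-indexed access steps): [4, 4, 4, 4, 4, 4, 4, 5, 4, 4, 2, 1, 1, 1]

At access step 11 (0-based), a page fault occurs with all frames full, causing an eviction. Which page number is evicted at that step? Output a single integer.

Answer: 4

Derivation:
Step 0: ref 4 -> FAULT, frames=[4,-,-]
Step 1: ref 4 -> HIT, frames=[4,-,-]
Step 2: ref 4 -> HIT, frames=[4,-,-]
Step 3: ref 4 -> HIT, frames=[4,-,-]
Step 4: ref 4 -> HIT, frames=[4,-,-]
Step 5: ref 4 -> HIT, frames=[4,-,-]
Step 6: ref 4 -> HIT, frames=[4,-,-]
Step 7: ref 5 -> FAULT, frames=[4,5,-]
Step 8: ref 4 -> HIT, frames=[4,5,-]
Step 9: ref 4 -> HIT, frames=[4,5,-]
Step 10: ref 2 -> FAULT, frames=[4,5,2]
Step 11: ref 1 -> FAULT, evict 4, frames=[1,5,2]
At step 11: evicted page 4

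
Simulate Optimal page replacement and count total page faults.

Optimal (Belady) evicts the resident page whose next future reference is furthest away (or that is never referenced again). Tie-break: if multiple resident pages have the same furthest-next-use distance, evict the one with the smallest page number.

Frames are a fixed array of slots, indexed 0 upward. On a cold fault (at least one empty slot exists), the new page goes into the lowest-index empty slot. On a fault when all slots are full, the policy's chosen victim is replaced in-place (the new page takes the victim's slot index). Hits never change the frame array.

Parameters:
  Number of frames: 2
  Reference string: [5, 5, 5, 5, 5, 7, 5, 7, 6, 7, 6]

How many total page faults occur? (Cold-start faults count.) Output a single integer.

Step 0: ref 5 → FAULT, frames=[5,-]
Step 1: ref 5 → HIT, frames=[5,-]
Step 2: ref 5 → HIT, frames=[5,-]
Step 3: ref 5 → HIT, frames=[5,-]
Step 4: ref 5 → HIT, frames=[5,-]
Step 5: ref 7 → FAULT, frames=[5,7]
Step 6: ref 5 → HIT, frames=[5,7]
Step 7: ref 7 → HIT, frames=[5,7]
Step 8: ref 6 → FAULT (evict 5), frames=[6,7]
Step 9: ref 7 → HIT, frames=[6,7]
Step 10: ref 6 → HIT, frames=[6,7]
Total faults: 3

Answer: 3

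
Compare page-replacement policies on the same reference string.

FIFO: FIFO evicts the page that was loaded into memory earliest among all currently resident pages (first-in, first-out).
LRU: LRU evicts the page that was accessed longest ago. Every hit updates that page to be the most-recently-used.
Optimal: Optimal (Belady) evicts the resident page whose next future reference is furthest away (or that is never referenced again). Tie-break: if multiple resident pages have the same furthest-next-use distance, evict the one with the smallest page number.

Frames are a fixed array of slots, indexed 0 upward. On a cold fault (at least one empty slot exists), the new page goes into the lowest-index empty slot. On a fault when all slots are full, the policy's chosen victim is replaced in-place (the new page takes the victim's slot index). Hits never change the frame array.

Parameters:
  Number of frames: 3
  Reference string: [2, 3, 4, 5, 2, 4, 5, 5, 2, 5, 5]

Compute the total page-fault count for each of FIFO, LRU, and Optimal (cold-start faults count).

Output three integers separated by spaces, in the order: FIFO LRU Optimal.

--- FIFO ---
  step 0: ref 2 -> FAULT, frames=[2,-,-] (faults so far: 1)
  step 1: ref 3 -> FAULT, frames=[2,3,-] (faults so far: 2)
  step 2: ref 4 -> FAULT, frames=[2,3,4] (faults so far: 3)
  step 3: ref 5 -> FAULT, evict 2, frames=[5,3,4] (faults so far: 4)
  step 4: ref 2 -> FAULT, evict 3, frames=[5,2,4] (faults so far: 5)
  step 5: ref 4 -> HIT, frames=[5,2,4] (faults so far: 5)
  step 6: ref 5 -> HIT, frames=[5,2,4] (faults so far: 5)
  step 7: ref 5 -> HIT, frames=[5,2,4] (faults so far: 5)
  step 8: ref 2 -> HIT, frames=[5,2,4] (faults so far: 5)
  step 9: ref 5 -> HIT, frames=[5,2,4] (faults so far: 5)
  step 10: ref 5 -> HIT, frames=[5,2,4] (faults so far: 5)
  FIFO total faults: 5
--- LRU ---
  step 0: ref 2 -> FAULT, frames=[2,-,-] (faults so far: 1)
  step 1: ref 3 -> FAULT, frames=[2,3,-] (faults so far: 2)
  step 2: ref 4 -> FAULT, frames=[2,3,4] (faults so far: 3)
  step 3: ref 5 -> FAULT, evict 2, frames=[5,3,4] (faults so far: 4)
  step 4: ref 2 -> FAULT, evict 3, frames=[5,2,4] (faults so far: 5)
  step 5: ref 4 -> HIT, frames=[5,2,4] (faults so far: 5)
  step 6: ref 5 -> HIT, frames=[5,2,4] (faults so far: 5)
  step 7: ref 5 -> HIT, frames=[5,2,4] (faults so far: 5)
  step 8: ref 2 -> HIT, frames=[5,2,4] (faults so far: 5)
  step 9: ref 5 -> HIT, frames=[5,2,4] (faults so far: 5)
  step 10: ref 5 -> HIT, frames=[5,2,4] (faults so far: 5)
  LRU total faults: 5
--- Optimal ---
  step 0: ref 2 -> FAULT, frames=[2,-,-] (faults so far: 1)
  step 1: ref 3 -> FAULT, frames=[2,3,-] (faults so far: 2)
  step 2: ref 4 -> FAULT, frames=[2,3,4] (faults so far: 3)
  step 3: ref 5 -> FAULT, evict 3, frames=[2,5,4] (faults so far: 4)
  step 4: ref 2 -> HIT, frames=[2,5,4] (faults so far: 4)
  step 5: ref 4 -> HIT, frames=[2,5,4] (faults so far: 4)
  step 6: ref 5 -> HIT, frames=[2,5,4] (faults so far: 4)
  step 7: ref 5 -> HIT, frames=[2,5,4] (faults so far: 4)
  step 8: ref 2 -> HIT, frames=[2,5,4] (faults so far: 4)
  step 9: ref 5 -> HIT, frames=[2,5,4] (faults so far: 4)
  step 10: ref 5 -> HIT, frames=[2,5,4] (faults so far: 4)
  Optimal total faults: 4

Answer: 5 5 4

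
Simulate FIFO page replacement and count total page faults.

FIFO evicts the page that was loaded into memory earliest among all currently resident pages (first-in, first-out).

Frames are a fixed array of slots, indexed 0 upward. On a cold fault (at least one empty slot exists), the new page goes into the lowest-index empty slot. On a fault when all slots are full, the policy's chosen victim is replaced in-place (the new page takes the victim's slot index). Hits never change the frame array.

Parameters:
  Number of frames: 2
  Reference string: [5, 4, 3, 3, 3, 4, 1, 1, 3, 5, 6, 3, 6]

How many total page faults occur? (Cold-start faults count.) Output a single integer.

Answer: 7

Derivation:
Step 0: ref 5 → FAULT, frames=[5,-]
Step 1: ref 4 → FAULT, frames=[5,4]
Step 2: ref 3 → FAULT (evict 5), frames=[3,4]
Step 3: ref 3 → HIT, frames=[3,4]
Step 4: ref 3 → HIT, frames=[3,4]
Step 5: ref 4 → HIT, frames=[3,4]
Step 6: ref 1 → FAULT (evict 4), frames=[3,1]
Step 7: ref 1 → HIT, frames=[3,1]
Step 8: ref 3 → HIT, frames=[3,1]
Step 9: ref 5 → FAULT (evict 3), frames=[5,1]
Step 10: ref 6 → FAULT (evict 1), frames=[5,6]
Step 11: ref 3 → FAULT (evict 5), frames=[3,6]
Step 12: ref 6 → HIT, frames=[3,6]
Total faults: 7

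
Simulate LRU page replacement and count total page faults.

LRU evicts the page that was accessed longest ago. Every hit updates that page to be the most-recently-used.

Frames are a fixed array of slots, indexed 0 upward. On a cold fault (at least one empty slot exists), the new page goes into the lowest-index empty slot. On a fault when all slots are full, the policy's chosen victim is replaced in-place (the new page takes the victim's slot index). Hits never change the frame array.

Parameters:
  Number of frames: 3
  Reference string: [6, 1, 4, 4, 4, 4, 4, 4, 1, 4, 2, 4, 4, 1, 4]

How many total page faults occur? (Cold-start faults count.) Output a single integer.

Answer: 4

Derivation:
Step 0: ref 6 → FAULT, frames=[6,-,-]
Step 1: ref 1 → FAULT, frames=[6,1,-]
Step 2: ref 4 → FAULT, frames=[6,1,4]
Step 3: ref 4 → HIT, frames=[6,1,4]
Step 4: ref 4 → HIT, frames=[6,1,4]
Step 5: ref 4 → HIT, frames=[6,1,4]
Step 6: ref 4 → HIT, frames=[6,1,4]
Step 7: ref 4 → HIT, frames=[6,1,4]
Step 8: ref 1 → HIT, frames=[6,1,4]
Step 9: ref 4 → HIT, frames=[6,1,4]
Step 10: ref 2 → FAULT (evict 6), frames=[2,1,4]
Step 11: ref 4 → HIT, frames=[2,1,4]
Step 12: ref 4 → HIT, frames=[2,1,4]
Step 13: ref 1 → HIT, frames=[2,1,4]
Step 14: ref 4 → HIT, frames=[2,1,4]
Total faults: 4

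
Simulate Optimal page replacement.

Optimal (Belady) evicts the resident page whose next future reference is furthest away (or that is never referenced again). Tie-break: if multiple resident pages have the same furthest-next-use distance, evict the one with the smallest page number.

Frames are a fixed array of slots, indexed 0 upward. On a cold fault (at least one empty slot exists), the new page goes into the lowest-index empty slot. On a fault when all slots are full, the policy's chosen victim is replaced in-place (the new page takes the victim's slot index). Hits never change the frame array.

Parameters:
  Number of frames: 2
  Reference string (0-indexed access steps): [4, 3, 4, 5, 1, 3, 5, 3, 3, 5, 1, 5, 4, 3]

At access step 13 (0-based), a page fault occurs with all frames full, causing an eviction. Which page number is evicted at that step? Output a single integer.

Answer: 4

Derivation:
Step 0: ref 4 -> FAULT, frames=[4,-]
Step 1: ref 3 -> FAULT, frames=[4,3]
Step 2: ref 4 -> HIT, frames=[4,3]
Step 3: ref 5 -> FAULT, evict 4, frames=[5,3]
Step 4: ref 1 -> FAULT, evict 5, frames=[1,3]
Step 5: ref 3 -> HIT, frames=[1,3]
Step 6: ref 5 -> FAULT, evict 1, frames=[5,3]
Step 7: ref 3 -> HIT, frames=[5,3]
Step 8: ref 3 -> HIT, frames=[5,3]
Step 9: ref 5 -> HIT, frames=[5,3]
Step 10: ref 1 -> FAULT, evict 3, frames=[5,1]
Step 11: ref 5 -> HIT, frames=[5,1]
Step 12: ref 4 -> FAULT, evict 1, frames=[5,4]
Step 13: ref 3 -> FAULT, evict 4, frames=[5,3]
At step 13: evicted page 4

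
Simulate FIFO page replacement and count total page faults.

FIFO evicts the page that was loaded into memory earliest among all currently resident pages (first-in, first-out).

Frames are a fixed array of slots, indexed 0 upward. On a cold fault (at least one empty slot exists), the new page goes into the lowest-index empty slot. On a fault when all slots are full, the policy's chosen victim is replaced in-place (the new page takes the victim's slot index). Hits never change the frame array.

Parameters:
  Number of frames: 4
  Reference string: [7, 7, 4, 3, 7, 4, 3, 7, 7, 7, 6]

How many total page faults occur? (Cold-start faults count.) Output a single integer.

Answer: 4

Derivation:
Step 0: ref 7 → FAULT, frames=[7,-,-,-]
Step 1: ref 7 → HIT, frames=[7,-,-,-]
Step 2: ref 4 → FAULT, frames=[7,4,-,-]
Step 3: ref 3 → FAULT, frames=[7,4,3,-]
Step 4: ref 7 → HIT, frames=[7,4,3,-]
Step 5: ref 4 → HIT, frames=[7,4,3,-]
Step 6: ref 3 → HIT, frames=[7,4,3,-]
Step 7: ref 7 → HIT, frames=[7,4,3,-]
Step 8: ref 7 → HIT, frames=[7,4,3,-]
Step 9: ref 7 → HIT, frames=[7,4,3,-]
Step 10: ref 6 → FAULT, frames=[7,4,3,6]
Total faults: 4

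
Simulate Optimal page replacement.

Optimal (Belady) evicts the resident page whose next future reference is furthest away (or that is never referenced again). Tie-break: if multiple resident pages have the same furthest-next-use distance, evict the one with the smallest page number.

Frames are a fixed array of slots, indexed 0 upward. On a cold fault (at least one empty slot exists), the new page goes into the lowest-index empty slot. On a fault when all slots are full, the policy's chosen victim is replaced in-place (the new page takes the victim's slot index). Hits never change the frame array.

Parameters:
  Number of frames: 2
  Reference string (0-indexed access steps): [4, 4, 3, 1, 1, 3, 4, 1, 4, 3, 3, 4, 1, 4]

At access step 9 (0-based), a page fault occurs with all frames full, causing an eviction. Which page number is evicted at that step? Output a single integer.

Step 0: ref 4 -> FAULT, frames=[4,-]
Step 1: ref 4 -> HIT, frames=[4,-]
Step 2: ref 3 -> FAULT, frames=[4,3]
Step 3: ref 1 -> FAULT, evict 4, frames=[1,3]
Step 4: ref 1 -> HIT, frames=[1,3]
Step 5: ref 3 -> HIT, frames=[1,3]
Step 6: ref 4 -> FAULT, evict 3, frames=[1,4]
Step 7: ref 1 -> HIT, frames=[1,4]
Step 8: ref 4 -> HIT, frames=[1,4]
Step 9: ref 3 -> FAULT, evict 1, frames=[3,4]
At step 9: evicted page 1

Answer: 1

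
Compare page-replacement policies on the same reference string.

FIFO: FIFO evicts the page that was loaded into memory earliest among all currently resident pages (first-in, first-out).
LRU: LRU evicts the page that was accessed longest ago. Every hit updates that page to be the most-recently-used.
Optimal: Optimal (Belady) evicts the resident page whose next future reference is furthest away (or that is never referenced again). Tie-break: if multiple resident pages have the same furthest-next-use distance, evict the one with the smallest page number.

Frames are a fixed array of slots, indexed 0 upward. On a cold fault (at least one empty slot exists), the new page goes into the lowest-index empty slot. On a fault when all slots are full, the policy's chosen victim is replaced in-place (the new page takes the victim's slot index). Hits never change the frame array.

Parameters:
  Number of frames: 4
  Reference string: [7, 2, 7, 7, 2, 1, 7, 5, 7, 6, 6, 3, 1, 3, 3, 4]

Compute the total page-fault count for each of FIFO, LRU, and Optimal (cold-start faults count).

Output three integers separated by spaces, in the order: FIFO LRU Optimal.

--- FIFO ---
  step 0: ref 7 -> FAULT, frames=[7,-,-,-] (faults so far: 1)
  step 1: ref 2 -> FAULT, frames=[7,2,-,-] (faults so far: 2)
  step 2: ref 7 -> HIT, frames=[7,2,-,-] (faults so far: 2)
  step 3: ref 7 -> HIT, frames=[7,2,-,-] (faults so far: 2)
  step 4: ref 2 -> HIT, frames=[7,2,-,-] (faults so far: 2)
  step 5: ref 1 -> FAULT, frames=[7,2,1,-] (faults so far: 3)
  step 6: ref 7 -> HIT, frames=[7,2,1,-] (faults so far: 3)
  step 7: ref 5 -> FAULT, frames=[7,2,1,5] (faults so far: 4)
  step 8: ref 7 -> HIT, frames=[7,2,1,5] (faults so far: 4)
  step 9: ref 6 -> FAULT, evict 7, frames=[6,2,1,5] (faults so far: 5)
  step 10: ref 6 -> HIT, frames=[6,2,1,5] (faults so far: 5)
  step 11: ref 3 -> FAULT, evict 2, frames=[6,3,1,5] (faults so far: 6)
  step 12: ref 1 -> HIT, frames=[6,3,1,5] (faults so far: 6)
  step 13: ref 3 -> HIT, frames=[6,3,1,5] (faults so far: 6)
  step 14: ref 3 -> HIT, frames=[6,3,1,5] (faults so far: 6)
  step 15: ref 4 -> FAULT, evict 1, frames=[6,3,4,5] (faults so far: 7)
  FIFO total faults: 7
--- LRU ---
  step 0: ref 7 -> FAULT, frames=[7,-,-,-] (faults so far: 1)
  step 1: ref 2 -> FAULT, frames=[7,2,-,-] (faults so far: 2)
  step 2: ref 7 -> HIT, frames=[7,2,-,-] (faults so far: 2)
  step 3: ref 7 -> HIT, frames=[7,2,-,-] (faults so far: 2)
  step 4: ref 2 -> HIT, frames=[7,2,-,-] (faults so far: 2)
  step 5: ref 1 -> FAULT, frames=[7,2,1,-] (faults so far: 3)
  step 6: ref 7 -> HIT, frames=[7,2,1,-] (faults so far: 3)
  step 7: ref 5 -> FAULT, frames=[7,2,1,5] (faults so far: 4)
  step 8: ref 7 -> HIT, frames=[7,2,1,5] (faults so far: 4)
  step 9: ref 6 -> FAULT, evict 2, frames=[7,6,1,5] (faults so far: 5)
  step 10: ref 6 -> HIT, frames=[7,6,1,5] (faults so far: 5)
  step 11: ref 3 -> FAULT, evict 1, frames=[7,6,3,5] (faults so far: 6)
  step 12: ref 1 -> FAULT, evict 5, frames=[7,6,3,1] (faults so far: 7)
  step 13: ref 3 -> HIT, frames=[7,6,3,1] (faults so far: 7)
  step 14: ref 3 -> HIT, frames=[7,6,3,1] (faults so far: 7)
  step 15: ref 4 -> FAULT, evict 7, frames=[4,6,3,1] (faults so far: 8)
  LRU total faults: 8
--- Optimal ---
  step 0: ref 7 -> FAULT, frames=[7,-,-,-] (faults so far: 1)
  step 1: ref 2 -> FAULT, frames=[7,2,-,-] (faults so far: 2)
  step 2: ref 7 -> HIT, frames=[7,2,-,-] (faults so far: 2)
  step 3: ref 7 -> HIT, frames=[7,2,-,-] (faults so far: 2)
  step 4: ref 2 -> HIT, frames=[7,2,-,-] (faults so far: 2)
  step 5: ref 1 -> FAULT, frames=[7,2,1,-] (faults so far: 3)
  step 6: ref 7 -> HIT, frames=[7,2,1,-] (faults so far: 3)
  step 7: ref 5 -> FAULT, frames=[7,2,1,5] (faults so far: 4)
  step 8: ref 7 -> HIT, frames=[7,2,1,5] (faults so far: 4)
  step 9: ref 6 -> FAULT, evict 2, frames=[7,6,1,5] (faults so far: 5)
  step 10: ref 6 -> HIT, frames=[7,6,1,5] (faults so far: 5)
  step 11: ref 3 -> FAULT, evict 5, frames=[7,6,1,3] (faults so far: 6)
  step 12: ref 1 -> HIT, frames=[7,6,1,3] (faults so far: 6)
  step 13: ref 3 -> HIT, frames=[7,6,1,3] (faults so far: 6)
  step 14: ref 3 -> HIT, frames=[7,6,1,3] (faults so far: 6)
  step 15: ref 4 -> FAULT, evict 1, frames=[7,6,4,3] (faults so far: 7)
  Optimal total faults: 7

Answer: 7 8 7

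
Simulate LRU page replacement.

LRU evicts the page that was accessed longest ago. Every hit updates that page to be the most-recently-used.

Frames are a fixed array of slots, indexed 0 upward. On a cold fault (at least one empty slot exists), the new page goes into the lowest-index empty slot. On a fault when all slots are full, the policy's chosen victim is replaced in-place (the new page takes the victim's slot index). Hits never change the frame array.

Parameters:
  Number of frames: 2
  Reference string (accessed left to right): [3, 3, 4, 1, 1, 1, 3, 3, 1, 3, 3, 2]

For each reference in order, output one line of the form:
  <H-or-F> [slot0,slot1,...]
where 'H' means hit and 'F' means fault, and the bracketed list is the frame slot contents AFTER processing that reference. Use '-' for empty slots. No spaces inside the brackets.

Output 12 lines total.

F [3,-]
H [3,-]
F [3,4]
F [1,4]
H [1,4]
H [1,4]
F [1,3]
H [1,3]
H [1,3]
H [1,3]
H [1,3]
F [2,3]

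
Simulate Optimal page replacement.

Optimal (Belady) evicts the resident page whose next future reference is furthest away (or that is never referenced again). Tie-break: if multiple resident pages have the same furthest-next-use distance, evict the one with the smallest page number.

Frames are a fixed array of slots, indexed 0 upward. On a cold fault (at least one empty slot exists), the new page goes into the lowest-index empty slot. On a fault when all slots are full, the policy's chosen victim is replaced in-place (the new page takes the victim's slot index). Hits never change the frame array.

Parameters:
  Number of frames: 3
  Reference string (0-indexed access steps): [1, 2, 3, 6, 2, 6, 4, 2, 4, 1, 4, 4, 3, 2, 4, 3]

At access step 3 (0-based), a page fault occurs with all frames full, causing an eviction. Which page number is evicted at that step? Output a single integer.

Step 0: ref 1 -> FAULT, frames=[1,-,-]
Step 1: ref 2 -> FAULT, frames=[1,2,-]
Step 2: ref 3 -> FAULT, frames=[1,2,3]
Step 3: ref 6 -> FAULT, evict 3, frames=[1,2,6]
At step 3: evicted page 3

Answer: 3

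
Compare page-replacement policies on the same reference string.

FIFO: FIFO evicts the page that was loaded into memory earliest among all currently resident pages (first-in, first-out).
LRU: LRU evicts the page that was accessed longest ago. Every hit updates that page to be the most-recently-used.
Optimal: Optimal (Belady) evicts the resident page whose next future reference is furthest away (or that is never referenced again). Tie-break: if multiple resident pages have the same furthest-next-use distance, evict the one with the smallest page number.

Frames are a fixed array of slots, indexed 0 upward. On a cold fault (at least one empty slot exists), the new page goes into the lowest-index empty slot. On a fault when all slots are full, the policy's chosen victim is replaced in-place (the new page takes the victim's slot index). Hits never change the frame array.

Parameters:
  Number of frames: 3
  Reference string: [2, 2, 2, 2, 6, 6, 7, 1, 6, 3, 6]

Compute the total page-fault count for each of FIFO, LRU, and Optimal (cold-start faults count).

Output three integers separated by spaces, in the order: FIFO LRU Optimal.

Answer: 6 5 5

Derivation:
--- FIFO ---
  step 0: ref 2 -> FAULT, frames=[2,-,-] (faults so far: 1)
  step 1: ref 2 -> HIT, frames=[2,-,-] (faults so far: 1)
  step 2: ref 2 -> HIT, frames=[2,-,-] (faults so far: 1)
  step 3: ref 2 -> HIT, frames=[2,-,-] (faults so far: 1)
  step 4: ref 6 -> FAULT, frames=[2,6,-] (faults so far: 2)
  step 5: ref 6 -> HIT, frames=[2,6,-] (faults so far: 2)
  step 6: ref 7 -> FAULT, frames=[2,6,7] (faults so far: 3)
  step 7: ref 1 -> FAULT, evict 2, frames=[1,6,7] (faults so far: 4)
  step 8: ref 6 -> HIT, frames=[1,6,7] (faults so far: 4)
  step 9: ref 3 -> FAULT, evict 6, frames=[1,3,7] (faults so far: 5)
  step 10: ref 6 -> FAULT, evict 7, frames=[1,3,6] (faults so far: 6)
  FIFO total faults: 6
--- LRU ---
  step 0: ref 2 -> FAULT, frames=[2,-,-] (faults so far: 1)
  step 1: ref 2 -> HIT, frames=[2,-,-] (faults so far: 1)
  step 2: ref 2 -> HIT, frames=[2,-,-] (faults so far: 1)
  step 3: ref 2 -> HIT, frames=[2,-,-] (faults so far: 1)
  step 4: ref 6 -> FAULT, frames=[2,6,-] (faults so far: 2)
  step 5: ref 6 -> HIT, frames=[2,6,-] (faults so far: 2)
  step 6: ref 7 -> FAULT, frames=[2,6,7] (faults so far: 3)
  step 7: ref 1 -> FAULT, evict 2, frames=[1,6,7] (faults so far: 4)
  step 8: ref 6 -> HIT, frames=[1,6,7] (faults so far: 4)
  step 9: ref 3 -> FAULT, evict 7, frames=[1,6,3] (faults so far: 5)
  step 10: ref 6 -> HIT, frames=[1,6,3] (faults so far: 5)
  LRU total faults: 5
--- Optimal ---
  step 0: ref 2 -> FAULT, frames=[2,-,-] (faults so far: 1)
  step 1: ref 2 -> HIT, frames=[2,-,-] (faults so far: 1)
  step 2: ref 2 -> HIT, frames=[2,-,-] (faults so far: 1)
  step 3: ref 2 -> HIT, frames=[2,-,-] (faults so far: 1)
  step 4: ref 6 -> FAULT, frames=[2,6,-] (faults so far: 2)
  step 5: ref 6 -> HIT, frames=[2,6,-] (faults so far: 2)
  step 6: ref 7 -> FAULT, frames=[2,6,7] (faults so far: 3)
  step 7: ref 1 -> FAULT, evict 2, frames=[1,6,7] (faults so far: 4)
  step 8: ref 6 -> HIT, frames=[1,6,7] (faults so far: 4)
  step 9: ref 3 -> FAULT, evict 1, frames=[3,6,7] (faults so far: 5)
  step 10: ref 6 -> HIT, frames=[3,6,7] (faults so far: 5)
  Optimal total faults: 5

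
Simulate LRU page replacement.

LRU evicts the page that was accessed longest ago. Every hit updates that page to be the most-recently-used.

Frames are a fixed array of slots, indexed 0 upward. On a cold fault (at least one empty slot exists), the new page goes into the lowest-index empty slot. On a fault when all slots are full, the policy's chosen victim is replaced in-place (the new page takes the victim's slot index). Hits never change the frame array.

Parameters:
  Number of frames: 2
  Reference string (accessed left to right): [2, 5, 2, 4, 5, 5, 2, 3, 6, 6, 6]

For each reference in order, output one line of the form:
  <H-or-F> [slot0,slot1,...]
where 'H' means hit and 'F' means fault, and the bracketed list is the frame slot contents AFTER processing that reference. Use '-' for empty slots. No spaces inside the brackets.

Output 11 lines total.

F [2,-]
F [2,5]
H [2,5]
F [2,4]
F [5,4]
H [5,4]
F [5,2]
F [3,2]
F [3,6]
H [3,6]
H [3,6]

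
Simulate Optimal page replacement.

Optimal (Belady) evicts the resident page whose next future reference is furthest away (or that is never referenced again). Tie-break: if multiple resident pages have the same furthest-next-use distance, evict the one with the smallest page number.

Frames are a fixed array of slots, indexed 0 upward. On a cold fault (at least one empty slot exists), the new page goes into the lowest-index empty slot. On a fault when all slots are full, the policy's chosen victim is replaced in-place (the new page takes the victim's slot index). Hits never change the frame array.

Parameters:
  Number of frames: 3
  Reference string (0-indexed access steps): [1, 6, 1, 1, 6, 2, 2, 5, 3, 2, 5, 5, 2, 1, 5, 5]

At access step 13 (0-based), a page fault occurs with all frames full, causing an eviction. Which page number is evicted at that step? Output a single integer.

Answer: 2

Derivation:
Step 0: ref 1 -> FAULT, frames=[1,-,-]
Step 1: ref 6 -> FAULT, frames=[1,6,-]
Step 2: ref 1 -> HIT, frames=[1,6,-]
Step 3: ref 1 -> HIT, frames=[1,6,-]
Step 4: ref 6 -> HIT, frames=[1,6,-]
Step 5: ref 2 -> FAULT, frames=[1,6,2]
Step 6: ref 2 -> HIT, frames=[1,6,2]
Step 7: ref 5 -> FAULT, evict 6, frames=[1,5,2]
Step 8: ref 3 -> FAULT, evict 1, frames=[3,5,2]
Step 9: ref 2 -> HIT, frames=[3,5,2]
Step 10: ref 5 -> HIT, frames=[3,5,2]
Step 11: ref 5 -> HIT, frames=[3,5,2]
Step 12: ref 2 -> HIT, frames=[3,5,2]
Step 13: ref 1 -> FAULT, evict 2, frames=[3,5,1]
At step 13: evicted page 2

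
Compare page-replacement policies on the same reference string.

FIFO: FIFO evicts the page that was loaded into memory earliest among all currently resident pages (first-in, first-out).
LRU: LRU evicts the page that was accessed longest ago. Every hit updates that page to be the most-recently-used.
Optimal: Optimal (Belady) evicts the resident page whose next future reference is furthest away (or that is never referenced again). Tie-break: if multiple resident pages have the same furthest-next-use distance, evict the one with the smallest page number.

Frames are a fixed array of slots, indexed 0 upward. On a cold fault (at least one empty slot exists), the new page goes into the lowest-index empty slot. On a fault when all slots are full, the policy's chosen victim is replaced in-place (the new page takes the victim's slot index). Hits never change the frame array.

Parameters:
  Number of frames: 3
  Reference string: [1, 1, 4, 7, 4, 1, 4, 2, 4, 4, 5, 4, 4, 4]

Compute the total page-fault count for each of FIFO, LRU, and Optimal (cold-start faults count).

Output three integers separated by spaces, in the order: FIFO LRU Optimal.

--- FIFO ---
  step 0: ref 1 -> FAULT, frames=[1,-,-] (faults so far: 1)
  step 1: ref 1 -> HIT, frames=[1,-,-] (faults so far: 1)
  step 2: ref 4 -> FAULT, frames=[1,4,-] (faults so far: 2)
  step 3: ref 7 -> FAULT, frames=[1,4,7] (faults so far: 3)
  step 4: ref 4 -> HIT, frames=[1,4,7] (faults so far: 3)
  step 5: ref 1 -> HIT, frames=[1,4,7] (faults so far: 3)
  step 6: ref 4 -> HIT, frames=[1,4,7] (faults so far: 3)
  step 7: ref 2 -> FAULT, evict 1, frames=[2,4,7] (faults so far: 4)
  step 8: ref 4 -> HIT, frames=[2,4,7] (faults so far: 4)
  step 9: ref 4 -> HIT, frames=[2,4,7] (faults so far: 4)
  step 10: ref 5 -> FAULT, evict 4, frames=[2,5,7] (faults so far: 5)
  step 11: ref 4 -> FAULT, evict 7, frames=[2,5,4] (faults so far: 6)
  step 12: ref 4 -> HIT, frames=[2,5,4] (faults so far: 6)
  step 13: ref 4 -> HIT, frames=[2,5,4] (faults so far: 6)
  FIFO total faults: 6
--- LRU ---
  step 0: ref 1 -> FAULT, frames=[1,-,-] (faults so far: 1)
  step 1: ref 1 -> HIT, frames=[1,-,-] (faults so far: 1)
  step 2: ref 4 -> FAULT, frames=[1,4,-] (faults so far: 2)
  step 3: ref 7 -> FAULT, frames=[1,4,7] (faults so far: 3)
  step 4: ref 4 -> HIT, frames=[1,4,7] (faults so far: 3)
  step 5: ref 1 -> HIT, frames=[1,4,7] (faults so far: 3)
  step 6: ref 4 -> HIT, frames=[1,4,7] (faults so far: 3)
  step 7: ref 2 -> FAULT, evict 7, frames=[1,4,2] (faults so far: 4)
  step 8: ref 4 -> HIT, frames=[1,4,2] (faults so far: 4)
  step 9: ref 4 -> HIT, frames=[1,4,2] (faults so far: 4)
  step 10: ref 5 -> FAULT, evict 1, frames=[5,4,2] (faults so far: 5)
  step 11: ref 4 -> HIT, frames=[5,4,2] (faults so far: 5)
  step 12: ref 4 -> HIT, frames=[5,4,2] (faults so far: 5)
  step 13: ref 4 -> HIT, frames=[5,4,2] (faults so far: 5)
  LRU total faults: 5
--- Optimal ---
  step 0: ref 1 -> FAULT, frames=[1,-,-] (faults so far: 1)
  step 1: ref 1 -> HIT, frames=[1,-,-] (faults so far: 1)
  step 2: ref 4 -> FAULT, frames=[1,4,-] (faults so far: 2)
  step 3: ref 7 -> FAULT, frames=[1,4,7] (faults so far: 3)
  step 4: ref 4 -> HIT, frames=[1,4,7] (faults so far: 3)
  step 5: ref 1 -> HIT, frames=[1,4,7] (faults so far: 3)
  step 6: ref 4 -> HIT, frames=[1,4,7] (faults so far: 3)
  step 7: ref 2 -> FAULT, evict 1, frames=[2,4,7] (faults so far: 4)
  step 8: ref 4 -> HIT, frames=[2,4,7] (faults so far: 4)
  step 9: ref 4 -> HIT, frames=[2,4,7] (faults so far: 4)
  step 10: ref 5 -> FAULT, evict 2, frames=[5,4,7] (faults so far: 5)
  step 11: ref 4 -> HIT, frames=[5,4,7] (faults so far: 5)
  step 12: ref 4 -> HIT, frames=[5,4,7] (faults so far: 5)
  step 13: ref 4 -> HIT, frames=[5,4,7] (faults so far: 5)
  Optimal total faults: 5

Answer: 6 5 5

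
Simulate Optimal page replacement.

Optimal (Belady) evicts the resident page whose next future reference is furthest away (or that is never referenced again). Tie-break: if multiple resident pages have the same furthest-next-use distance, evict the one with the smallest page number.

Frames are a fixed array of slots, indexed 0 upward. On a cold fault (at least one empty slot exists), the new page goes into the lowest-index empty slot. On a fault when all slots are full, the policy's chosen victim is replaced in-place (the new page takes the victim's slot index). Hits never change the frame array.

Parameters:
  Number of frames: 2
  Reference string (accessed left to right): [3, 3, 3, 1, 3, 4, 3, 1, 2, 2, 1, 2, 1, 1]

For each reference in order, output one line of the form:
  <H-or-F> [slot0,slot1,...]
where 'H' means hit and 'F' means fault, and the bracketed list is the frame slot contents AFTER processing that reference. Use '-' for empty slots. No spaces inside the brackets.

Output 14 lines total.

F [3,-]
H [3,-]
H [3,-]
F [3,1]
H [3,1]
F [3,4]
H [3,4]
F [1,4]
F [1,2]
H [1,2]
H [1,2]
H [1,2]
H [1,2]
H [1,2]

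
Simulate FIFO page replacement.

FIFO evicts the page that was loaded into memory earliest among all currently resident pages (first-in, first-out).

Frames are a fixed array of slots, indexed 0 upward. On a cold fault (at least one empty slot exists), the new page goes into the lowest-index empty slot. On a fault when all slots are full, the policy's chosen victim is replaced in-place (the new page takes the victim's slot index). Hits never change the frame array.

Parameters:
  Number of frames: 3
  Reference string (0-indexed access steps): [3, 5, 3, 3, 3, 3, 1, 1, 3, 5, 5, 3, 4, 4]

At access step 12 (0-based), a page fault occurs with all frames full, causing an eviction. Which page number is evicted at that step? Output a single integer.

Step 0: ref 3 -> FAULT, frames=[3,-,-]
Step 1: ref 5 -> FAULT, frames=[3,5,-]
Step 2: ref 3 -> HIT, frames=[3,5,-]
Step 3: ref 3 -> HIT, frames=[3,5,-]
Step 4: ref 3 -> HIT, frames=[3,5,-]
Step 5: ref 3 -> HIT, frames=[3,5,-]
Step 6: ref 1 -> FAULT, frames=[3,5,1]
Step 7: ref 1 -> HIT, frames=[3,5,1]
Step 8: ref 3 -> HIT, frames=[3,5,1]
Step 9: ref 5 -> HIT, frames=[3,5,1]
Step 10: ref 5 -> HIT, frames=[3,5,1]
Step 11: ref 3 -> HIT, frames=[3,5,1]
Step 12: ref 4 -> FAULT, evict 3, frames=[4,5,1]
At step 12: evicted page 3

Answer: 3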